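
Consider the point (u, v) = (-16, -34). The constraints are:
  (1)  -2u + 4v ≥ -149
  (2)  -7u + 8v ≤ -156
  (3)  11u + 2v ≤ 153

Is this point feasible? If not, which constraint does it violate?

(1): -104 ≥ -149 ✓
(2): -160 ≤ -156 ✓
(3): -244 ≤ 153 ✓

feasible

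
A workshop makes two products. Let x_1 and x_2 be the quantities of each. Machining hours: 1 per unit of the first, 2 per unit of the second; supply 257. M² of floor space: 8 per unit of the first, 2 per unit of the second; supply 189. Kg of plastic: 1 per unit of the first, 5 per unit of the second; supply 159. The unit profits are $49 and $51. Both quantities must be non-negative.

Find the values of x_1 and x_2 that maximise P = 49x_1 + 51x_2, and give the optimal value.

x_1 = 33/2, x_2 = 57/2, maximum P = 2262

Extreme points and P = 49x_1 + 51x_2:
  (0, 0) → P = 0
  (0, 159/5) → P = 8109/5
  (189/8, 0) → P = 9261/8
  (33/2, 57/2) → P = 2262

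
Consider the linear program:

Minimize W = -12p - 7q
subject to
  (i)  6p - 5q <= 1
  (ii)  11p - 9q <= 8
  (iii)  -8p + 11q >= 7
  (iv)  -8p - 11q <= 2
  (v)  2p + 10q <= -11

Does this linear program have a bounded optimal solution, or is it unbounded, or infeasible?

infeasible

The boundaries 6p - 5q = 1 and 11p - 9q = 8 meet at (31, 37), but that point violates 2p + 10q ≤ -11. Every candidate vertex is excluded by some other constraint, so the feasible region is empty.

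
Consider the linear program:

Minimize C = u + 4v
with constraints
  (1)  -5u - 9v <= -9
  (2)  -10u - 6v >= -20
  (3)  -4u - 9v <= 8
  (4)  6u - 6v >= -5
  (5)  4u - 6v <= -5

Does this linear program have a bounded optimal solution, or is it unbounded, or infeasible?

bounded optimum

Feasible corners and C = u + 4v:
  (3/28, 79/84) → C = 325/84
  (3/22, 61/66) → C = 23/6
  (15/16, 85/48) → C = 385/48
  (15/14, 65/42) → C = 305/42
The feasible region has finitely many vertices and no improving ray; the minimum is 23/6 at (3/22, 61/66).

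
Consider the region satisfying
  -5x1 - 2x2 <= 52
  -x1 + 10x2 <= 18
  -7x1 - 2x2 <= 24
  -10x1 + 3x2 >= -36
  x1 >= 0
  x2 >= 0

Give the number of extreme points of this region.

Pairwise boundary intersections that survive every other constraint:
  (414/97, 216/97)
  (0, 9/5)
  (18/5, 0)
  (0, 0)

4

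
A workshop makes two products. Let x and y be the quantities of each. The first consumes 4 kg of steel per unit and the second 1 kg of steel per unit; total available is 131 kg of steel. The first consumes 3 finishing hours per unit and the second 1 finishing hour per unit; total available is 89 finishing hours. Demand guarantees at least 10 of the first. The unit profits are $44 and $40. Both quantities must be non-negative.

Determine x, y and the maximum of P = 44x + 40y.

Corner points and P = 44x + 40y:
  (89/3, 0) → P = 3916/3
  (10, 0) → P = 440
  (10, 59) → P = 2800

The binding constraints are 3x + y = 89 and x = 10.
Solving simultaneously gives x = 10, y = 59.

x = 10, y = 59, maximum P = 2800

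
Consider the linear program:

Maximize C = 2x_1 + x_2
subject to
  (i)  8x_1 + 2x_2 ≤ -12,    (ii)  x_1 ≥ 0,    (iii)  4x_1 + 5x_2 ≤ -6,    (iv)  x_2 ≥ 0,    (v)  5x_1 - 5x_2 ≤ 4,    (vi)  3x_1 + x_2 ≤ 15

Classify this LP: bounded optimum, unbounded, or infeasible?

The boundaries 8x_1 + 2x_2 = -12 and 4x_1 + 5x_2 = -6 meet at (-3/2, 0), but that point violates x_1 ≥ 0. Every candidate vertex is excluded by some other constraint, so the feasible region is empty.

infeasible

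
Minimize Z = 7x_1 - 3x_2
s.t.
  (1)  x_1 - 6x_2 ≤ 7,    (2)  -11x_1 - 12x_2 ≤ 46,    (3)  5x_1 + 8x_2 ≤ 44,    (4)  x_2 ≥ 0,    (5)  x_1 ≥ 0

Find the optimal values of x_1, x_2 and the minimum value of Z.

x_1 = 0, x_2 = 11/2, minimum Z = -33/2

Extreme points and Z = 7x_1 - 3x_2:
  (160/19, 9/38) → Z = 2213/38
  (7, 0) → Z = 49
  (0, 11/2) → Z = -33/2
  (0, 0) → Z = 0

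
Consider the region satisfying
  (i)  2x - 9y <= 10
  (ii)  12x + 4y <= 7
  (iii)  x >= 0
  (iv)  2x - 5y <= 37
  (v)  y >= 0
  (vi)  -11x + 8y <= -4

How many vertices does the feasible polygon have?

The feasible vertices (each the meet of two boundaries and inside every other half-plane) are:
  (7/12, 0)
  (18/35, 29/140)
  (4/11, 0)

3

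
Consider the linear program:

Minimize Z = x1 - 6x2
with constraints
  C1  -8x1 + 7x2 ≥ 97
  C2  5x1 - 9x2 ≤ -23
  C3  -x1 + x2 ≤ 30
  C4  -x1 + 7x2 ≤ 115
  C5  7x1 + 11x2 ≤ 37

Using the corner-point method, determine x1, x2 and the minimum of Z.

Corner points and Z = x1 - 6x2:
  (-712/37, -301/37) → Z = 1094/37
  (-808/137, 975/137) → Z = -6658/137
  (-247/4, -127/4) → Z = 515/4
  (-293/18, 247/18) → Z = -1775/18

The binding constraints are -x1 + x2 = 30 and 7x1 + 11x2 = 37.
Solving simultaneously gives x1 = -293/18, x2 = 247/18.

x1 = -293/18, x2 = 247/18, minimum Z = -1775/18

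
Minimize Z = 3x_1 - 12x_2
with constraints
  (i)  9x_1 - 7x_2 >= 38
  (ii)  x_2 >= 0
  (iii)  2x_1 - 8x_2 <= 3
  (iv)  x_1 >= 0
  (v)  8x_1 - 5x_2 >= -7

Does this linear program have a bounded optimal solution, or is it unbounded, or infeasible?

From the feasible point (283/58, 49/58), moving in the direction (7, 9) keeps every constraint satisfied while Z decreases without bound.

unbounded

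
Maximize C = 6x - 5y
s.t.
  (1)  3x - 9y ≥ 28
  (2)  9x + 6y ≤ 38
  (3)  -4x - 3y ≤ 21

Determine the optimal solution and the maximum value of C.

x = 80, y = -341/3, maximum C = 3145/3

Extreme points and C = 6x - 5y:
  (170/33, -46/33) → C = 1250/33
  (-7/3, -35/9) → C = 49/9
  (80, -341/3) → C = 3145/3

The binding constraints are 9x + 6y = 38 and -4x - 3y = 21.
Solving simultaneously gives x = 80, y = -341/3.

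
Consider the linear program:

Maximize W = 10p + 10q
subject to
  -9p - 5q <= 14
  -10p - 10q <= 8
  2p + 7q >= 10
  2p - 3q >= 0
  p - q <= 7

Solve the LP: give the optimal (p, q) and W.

p = 21, q = 14, maximum W = 350

Extreme points and W = 10p + 10q:
  (3/2, 1) → W = 25
  (59/9, -4/9) → W = 550/9
  (21, 14) → W = 350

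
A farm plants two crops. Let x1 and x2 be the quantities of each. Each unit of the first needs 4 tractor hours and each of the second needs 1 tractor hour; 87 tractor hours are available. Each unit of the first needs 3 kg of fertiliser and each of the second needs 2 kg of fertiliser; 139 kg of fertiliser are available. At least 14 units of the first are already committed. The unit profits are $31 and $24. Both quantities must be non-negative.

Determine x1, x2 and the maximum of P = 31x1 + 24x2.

Feasible corners and P = 31x1 + 24x2:
  (87/4, 0) → P = 2697/4
  (14, 0) → P = 434
  (14, 31) → P = 1178

At the optimal vertex, 4x1 + x2 = 87 and x1 = 14.
Solving simultaneously gives x1 = 14, x2 = 31.

x1 = 14, x2 = 31, maximum P = 1178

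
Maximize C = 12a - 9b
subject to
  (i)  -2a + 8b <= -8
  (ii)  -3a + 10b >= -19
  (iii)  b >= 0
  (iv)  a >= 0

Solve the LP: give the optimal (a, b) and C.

Feasible corners and C = 12a - 9b:
  (18, 7/2) → C = 369/2
  (4, 0) → C = 48
  (19/3, 0) → C = 76

a = 18, b = 7/2, maximum C = 369/2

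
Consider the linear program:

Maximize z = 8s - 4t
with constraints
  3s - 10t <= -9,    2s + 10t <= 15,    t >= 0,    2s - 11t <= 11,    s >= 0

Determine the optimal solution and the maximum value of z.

Extreme points and z = 8s - 4t:
  (6/5, 63/50) → z = 114/25
  (0, 9/10) → z = -18/5
  (0, 3/2) → z = -6

At the optimal vertex, 3s - 10t = -9 and 2s + 10t = 15.
Solving simultaneously gives s = 6/5, t = 63/50.

s = 6/5, t = 63/50, maximum z = 114/25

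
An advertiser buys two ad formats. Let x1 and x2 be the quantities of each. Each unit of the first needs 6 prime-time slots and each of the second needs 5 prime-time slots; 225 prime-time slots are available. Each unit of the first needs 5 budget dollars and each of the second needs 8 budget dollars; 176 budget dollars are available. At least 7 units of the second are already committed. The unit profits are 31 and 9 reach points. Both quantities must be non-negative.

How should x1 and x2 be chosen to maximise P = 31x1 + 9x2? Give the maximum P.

Feasible corners and P = 31x1 + 9x2:
  (0, 22) → P = 198
  (0, 7) → P = 63
  (24, 7) → P = 807

The optimum lies where 5x1 + 8x2 = 176 and x2 = 7.
Solving simultaneously gives x1 = 24, x2 = 7.

x1 = 24, x2 = 7, maximum P = 807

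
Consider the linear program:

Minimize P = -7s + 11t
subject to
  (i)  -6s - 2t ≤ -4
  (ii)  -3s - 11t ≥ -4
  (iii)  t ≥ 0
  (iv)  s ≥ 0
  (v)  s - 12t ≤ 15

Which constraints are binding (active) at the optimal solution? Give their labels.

Vertices and P = -7s + 11t:
  (3/5, 1/5) → P = -2
  (2/3, 0) → P = -14/3
  (4/3, 0) → P = -28/3

The minimum is at (4/3, 0). Substituting into each constraint, equality holds for (ii) and (iii); the remaining constraints have slack.

(ii) and (iii)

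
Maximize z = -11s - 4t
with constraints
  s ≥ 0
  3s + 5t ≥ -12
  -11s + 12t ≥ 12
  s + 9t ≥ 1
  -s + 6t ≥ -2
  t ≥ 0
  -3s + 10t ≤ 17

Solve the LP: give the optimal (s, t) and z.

s = 0, t = 1, maximum z = -4

Feasible corners and z = -11s - 4t:
  (0, 1) → z = -4
  (0, 17/10) → z = -34/5
  (42/37, 151/74) → z = -764/37

The optimum lies where s = 0 and -11s + 12t = 12.
Solving simultaneously gives s = 0, t = 1.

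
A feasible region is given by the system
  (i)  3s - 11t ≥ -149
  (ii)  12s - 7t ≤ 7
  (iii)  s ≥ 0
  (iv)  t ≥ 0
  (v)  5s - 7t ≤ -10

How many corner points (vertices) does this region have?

The feasible vertices (each the meet of two boundaries and inside every other half-plane) are:
  (1120/111, 603/37)
  (0, 149/11)
  (17/7, 155/49)
  (0, 10/7)

4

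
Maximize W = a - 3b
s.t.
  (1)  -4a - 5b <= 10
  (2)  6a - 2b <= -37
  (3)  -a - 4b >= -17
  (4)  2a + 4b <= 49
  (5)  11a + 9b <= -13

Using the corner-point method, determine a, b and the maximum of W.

a = -205/38, b = 44/19, maximum W = -469/38

Feasible corners and W = a - 3b:
  (-205/38, 44/19) → W = -469/38
  (-125/11, 78/11) → W = -359/11
  (-359/76, 329/76) → W = -673/38
  (-41/7, 40/7) → W = -23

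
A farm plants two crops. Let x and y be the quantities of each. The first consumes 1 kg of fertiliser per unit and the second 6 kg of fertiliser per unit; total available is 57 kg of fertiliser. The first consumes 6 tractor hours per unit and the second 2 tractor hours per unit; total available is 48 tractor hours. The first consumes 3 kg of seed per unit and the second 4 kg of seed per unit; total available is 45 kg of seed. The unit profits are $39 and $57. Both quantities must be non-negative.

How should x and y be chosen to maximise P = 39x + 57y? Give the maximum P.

x = 3, y = 9, maximum P = 630

Vertices and P = 39x + 57y:
  (0, 0) → P = 0
  (0, 19/2) → P = 1083/2
  (8, 0) → P = 312
  (3, 9) → P = 630
  (17/3, 7) → P = 620

The binding constraints are x + 6y = 57 and 3x + 4y = 45.
Solving simultaneously gives x = 3, y = 9.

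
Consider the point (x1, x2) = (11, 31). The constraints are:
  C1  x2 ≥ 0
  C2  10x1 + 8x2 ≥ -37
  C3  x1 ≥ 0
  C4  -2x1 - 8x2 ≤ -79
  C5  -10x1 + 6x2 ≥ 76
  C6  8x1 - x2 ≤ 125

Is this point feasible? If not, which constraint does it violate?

feasible

C1: 31 ≥ 0 ✓
C2: 358 ≥ -37 ✓
C3: 11 ≥ 0 ✓
C4: -270 ≤ -79 ✓
C5: 76 ≥ 76 ✓
C6: 57 ≤ 125 ✓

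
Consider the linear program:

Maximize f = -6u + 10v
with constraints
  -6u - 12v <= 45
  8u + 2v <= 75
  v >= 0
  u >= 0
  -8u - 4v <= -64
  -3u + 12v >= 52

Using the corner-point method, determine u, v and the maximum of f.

u = 0, v = 75/2, maximum f = 375

Feasible corners and f = -6u + 10v:
  (0, 75/2) → f = 375
  (398/51, 641/102) → f = 817/51
  (0, 16) → f = 160
  (140/27, 152/27) → f = 680/27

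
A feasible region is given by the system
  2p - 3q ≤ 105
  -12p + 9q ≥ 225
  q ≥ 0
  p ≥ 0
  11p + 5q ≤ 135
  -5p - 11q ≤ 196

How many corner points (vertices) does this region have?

Intersecting each pair of boundary lines and keeping only the points that satisfy every inequality leaves:
  (0, 25)
  (30/53, 1365/53)
  (0, 27)

3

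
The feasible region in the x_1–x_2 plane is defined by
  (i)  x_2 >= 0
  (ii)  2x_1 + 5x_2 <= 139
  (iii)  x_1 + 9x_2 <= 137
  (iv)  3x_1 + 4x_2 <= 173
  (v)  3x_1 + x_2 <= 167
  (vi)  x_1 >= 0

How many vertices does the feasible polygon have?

Intersecting each pair of boundary lines and keeping only the points that satisfy every inequality leaves:
  (167/3, 0)
  (0, 0)
  (566/13, 135/13)
  (309/7, 71/7)
  (0, 137/9)
  (55, 2)

6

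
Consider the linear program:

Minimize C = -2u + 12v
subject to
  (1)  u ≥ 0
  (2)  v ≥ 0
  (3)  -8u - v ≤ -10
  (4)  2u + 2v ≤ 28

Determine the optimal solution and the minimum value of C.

u = 14, v = 0, minimum C = -28

Feasible corners and C = -2u + 12v:
  (0, 10) → C = 120
  (0, 14) → C = 168
  (5/4, 0) → C = -5/2
  (14, 0) → C = -28

The binding constraints are v = 0 and 2u + 2v = 28.
Solving simultaneously gives u = 14, v = 0.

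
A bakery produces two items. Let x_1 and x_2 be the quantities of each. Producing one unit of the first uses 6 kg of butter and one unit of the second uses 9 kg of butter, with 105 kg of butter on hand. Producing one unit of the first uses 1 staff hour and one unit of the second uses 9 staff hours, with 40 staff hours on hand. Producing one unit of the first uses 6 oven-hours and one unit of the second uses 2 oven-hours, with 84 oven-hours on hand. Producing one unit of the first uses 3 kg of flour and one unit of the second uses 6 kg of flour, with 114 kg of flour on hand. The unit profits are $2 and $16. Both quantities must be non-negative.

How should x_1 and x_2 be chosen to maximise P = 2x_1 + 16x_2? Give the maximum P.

x_1 = 13, x_2 = 3, maximum P = 74

Corner points and P = 2x_1 + 16x_2:
  (0, 0) → P = 0
  (0, 40/9) → P = 640/9
  (14, 0) → P = 28
  (13, 3) → P = 74

At the optimal vertex, 6x_1 + 9x_2 = 105 and x_1 + 9x_2 = 40.
Solving simultaneously gives x_1 = 13, x_2 = 3.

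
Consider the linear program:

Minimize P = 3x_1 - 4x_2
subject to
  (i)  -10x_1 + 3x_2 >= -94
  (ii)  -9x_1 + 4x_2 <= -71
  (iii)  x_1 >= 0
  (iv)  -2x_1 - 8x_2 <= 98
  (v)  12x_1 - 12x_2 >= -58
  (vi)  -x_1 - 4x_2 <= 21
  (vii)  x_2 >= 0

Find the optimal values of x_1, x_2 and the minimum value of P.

At the optimal vertex, -10x_1 + 3x_2 = -94 and -9x_1 + 4x_2 = -71.
Solving simultaneously gives x_1 = 163/13, x_2 = 136/13.

x_1 = 163/13, x_2 = 136/13, minimum P = -55/13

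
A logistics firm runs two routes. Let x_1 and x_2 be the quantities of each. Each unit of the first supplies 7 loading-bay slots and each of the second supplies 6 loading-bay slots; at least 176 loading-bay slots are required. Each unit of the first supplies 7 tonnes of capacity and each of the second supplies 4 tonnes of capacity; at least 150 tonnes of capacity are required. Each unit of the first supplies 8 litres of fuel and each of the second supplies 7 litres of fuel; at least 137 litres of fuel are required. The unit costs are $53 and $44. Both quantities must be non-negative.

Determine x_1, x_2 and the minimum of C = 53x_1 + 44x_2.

x_1 = 14, x_2 = 13, minimum C = 1314

Extreme points and C = 53x_1 + 44x_2:
  (0, 75/2) → C = 1650
  (176/7, 0) → C = 9328/7
  (14, 13) → C = 1314
The feasible region is unbounded (it extends along (0, 1), (1, 0)), but C strictly increases along every unbounded feasible direction, so there is no improving ray and the minimum is attained at a vertex.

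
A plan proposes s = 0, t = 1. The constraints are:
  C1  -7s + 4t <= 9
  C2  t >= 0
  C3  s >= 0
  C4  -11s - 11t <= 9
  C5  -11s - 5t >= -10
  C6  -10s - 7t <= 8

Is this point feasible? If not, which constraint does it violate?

feasible

C1: 4 ≤ 9 ✓
C2: 1 ≥ 0 ✓
C3: 0 ≥ 0 ✓
C4: -11 ≤ 9 ✓
C5: -5 ≥ -10 ✓
C6: -7 ≤ 8 ✓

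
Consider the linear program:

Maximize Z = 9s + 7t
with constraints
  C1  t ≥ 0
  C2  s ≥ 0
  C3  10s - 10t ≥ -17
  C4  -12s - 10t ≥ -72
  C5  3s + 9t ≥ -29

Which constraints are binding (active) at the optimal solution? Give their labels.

Vertices and Z = 9s + 7t:
  (0, 0) → Z = 0
  (6, 0) → Z = 54
  (0, 17/10) → Z = 119/10
  (5/2, 21/5) → Z = 519/10

The maximum is at (6, 0). Substituting into each constraint, equality holds for C1 and C4; the remaining constraints have slack.

C1 and C4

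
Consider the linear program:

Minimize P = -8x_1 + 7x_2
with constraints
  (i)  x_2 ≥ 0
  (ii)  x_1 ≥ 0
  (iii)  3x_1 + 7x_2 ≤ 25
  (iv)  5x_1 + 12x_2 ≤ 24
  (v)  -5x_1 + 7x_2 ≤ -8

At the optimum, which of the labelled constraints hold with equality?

(i) and (iv)

Extreme points and P = -8x_1 + 7x_2:
  (24/5, 0) → P = -192/5
  (8/5, 0) → P = -64/5
  (264/95, 16/19) → P = -1552/95

The minimum is at (24/5, 0). Substituting into each constraint, equality holds for (i) and (iv); the remaining constraints have slack.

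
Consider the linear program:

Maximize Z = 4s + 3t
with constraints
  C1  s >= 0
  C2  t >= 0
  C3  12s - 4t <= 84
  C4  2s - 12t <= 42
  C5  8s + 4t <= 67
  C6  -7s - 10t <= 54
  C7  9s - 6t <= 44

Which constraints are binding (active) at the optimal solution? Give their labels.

C1 and C5

Vertices and Z = 4s + 3t:
  (0, 0) → Z = 0
  (0, 67/4) → Z = 201/4
  (44/9, 0) → Z = 176/9
  (289/42, 251/84) → Z = 3065/84

The maximum is at (0, 67/4). Substituting into each constraint, equality holds for C1 and C5; the remaining constraints have slack.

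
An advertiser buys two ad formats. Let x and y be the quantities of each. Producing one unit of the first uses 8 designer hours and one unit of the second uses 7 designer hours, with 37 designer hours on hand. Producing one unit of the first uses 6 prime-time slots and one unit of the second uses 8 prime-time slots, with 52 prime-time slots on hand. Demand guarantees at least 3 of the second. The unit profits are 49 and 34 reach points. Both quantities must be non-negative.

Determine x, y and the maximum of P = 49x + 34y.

Feasible corners and P = 49x + 34y:
  (0, 37/7) → P = 1258/7
  (0, 3) → P = 102
  (2, 3) → P = 200

x = 2, y = 3, maximum P = 200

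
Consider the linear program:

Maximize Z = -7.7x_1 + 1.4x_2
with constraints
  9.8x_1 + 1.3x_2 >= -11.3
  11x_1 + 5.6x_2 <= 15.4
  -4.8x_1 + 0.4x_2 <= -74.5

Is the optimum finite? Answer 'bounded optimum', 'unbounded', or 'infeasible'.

Feasible corners and Z = -7.7x_1 + 1.4x_2:
  (9233/1016, -39217/508) → Z = -1809017/10160
  (5292/391, -37279/1564) → Z = -1075921/7820
The feasible region has finitely many vertices and no improving ray; the maximum is -1075921/7820 at (5292/391, -37279/1564).

bounded optimum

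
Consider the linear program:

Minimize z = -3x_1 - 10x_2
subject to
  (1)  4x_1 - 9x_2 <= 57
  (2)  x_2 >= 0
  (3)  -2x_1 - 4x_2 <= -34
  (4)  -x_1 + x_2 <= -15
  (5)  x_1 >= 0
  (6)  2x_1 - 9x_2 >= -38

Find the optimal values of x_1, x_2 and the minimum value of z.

x_1 = 95/2, x_2 = 133/9, minimum z = -5225/18

Vertices and z = -3x_1 - 10x_2:
  (267/17, 11/17) → z = -911/17
  (95/2, 133/9) → z = -5225/18
  (47/3, 2/3) → z = -161/3
  (173/7, 68/7) → z = -1199/7

The binding constraints are 4x_1 - 9x_2 = 57 and 2x_1 - 9x_2 = -38.
Solving simultaneously gives x_1 = 95/2, x_2 = 133/9.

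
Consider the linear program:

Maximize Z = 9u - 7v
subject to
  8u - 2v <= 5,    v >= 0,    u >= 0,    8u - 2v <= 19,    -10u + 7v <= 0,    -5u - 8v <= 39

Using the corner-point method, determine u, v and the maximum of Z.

u = 5/8, v = 0, maximum Z = 45/8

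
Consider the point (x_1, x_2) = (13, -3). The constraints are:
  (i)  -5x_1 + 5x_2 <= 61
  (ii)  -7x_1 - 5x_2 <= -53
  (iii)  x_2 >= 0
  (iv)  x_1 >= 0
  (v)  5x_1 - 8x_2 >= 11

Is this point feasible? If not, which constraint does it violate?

Constraint (iii): x_2 = -3, which is not ≥ 0. All other constraints are satisfied.

not feasible — violates (iii)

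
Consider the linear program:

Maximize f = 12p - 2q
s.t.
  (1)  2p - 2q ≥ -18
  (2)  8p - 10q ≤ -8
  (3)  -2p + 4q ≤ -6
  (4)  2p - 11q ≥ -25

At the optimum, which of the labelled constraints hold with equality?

(2) and (3)

Corner points and f = 12p - 2q:
  (-41, -32) → f = -428
  (-21, -12) → f = -228
  (-23/3, -16/3) → f = -244/3

The maximum is at (-23/3, -16/3). Substituting into each constraint, equality holds for (2) and (3); the remaining constraints have slack.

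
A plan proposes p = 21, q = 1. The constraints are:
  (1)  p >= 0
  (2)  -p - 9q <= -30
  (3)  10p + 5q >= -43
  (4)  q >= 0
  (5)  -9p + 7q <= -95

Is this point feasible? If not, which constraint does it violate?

(1): 21 ≥ 0 ✓
(2): -30 ≤ -30 ✓
(3): 215 ≥ -43 ✓
(4): 1 ≥ 0 ✓
(5): -182 ≤ -95 ✓

feasible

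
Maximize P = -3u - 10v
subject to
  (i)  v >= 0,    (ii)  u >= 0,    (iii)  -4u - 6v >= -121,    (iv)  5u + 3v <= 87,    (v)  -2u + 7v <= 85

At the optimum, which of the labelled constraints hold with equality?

Feasible corners and P = -3u - 10v:
  (0, 0) → P = 0
  (87/5, 0) → P = -261/5
  (0, 85/7) → P = -850/7
  (53/6, 257/18) → P = -3047/18
  (337/40, 291/20) → P = -6831/40

The maximum is at (0, 0). Substituting into each constraint, equality holds for (i) and (ii); the remaining constraints have slack.

(i) and (ii)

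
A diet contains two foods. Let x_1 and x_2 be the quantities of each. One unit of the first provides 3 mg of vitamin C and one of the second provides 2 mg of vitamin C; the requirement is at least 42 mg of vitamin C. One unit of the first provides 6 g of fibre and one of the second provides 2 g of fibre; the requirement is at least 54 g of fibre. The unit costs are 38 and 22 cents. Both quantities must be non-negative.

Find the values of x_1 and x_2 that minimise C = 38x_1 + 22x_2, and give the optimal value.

Corner points and C = 38x_1 + 22x_2:
  (0, 27) → C = 594
  (14, 0) → C = 532
  (4, 15) → C = 482
The feasible region is unbounded (it extends along (0, 1), (1, 0)), but C strictly increases along every unbounded feasible direction, so there is no improving ray and the minimum is attained at a vertex.

At the optimal vertex, 3x_1 + 2x_2 = 42 and 6x_1 + 2x_2 = 54.
Solving simultaneously gives x_1 = 4, x_2 = 15.

x_1 = 4, x_2 = 15, minimum C = 482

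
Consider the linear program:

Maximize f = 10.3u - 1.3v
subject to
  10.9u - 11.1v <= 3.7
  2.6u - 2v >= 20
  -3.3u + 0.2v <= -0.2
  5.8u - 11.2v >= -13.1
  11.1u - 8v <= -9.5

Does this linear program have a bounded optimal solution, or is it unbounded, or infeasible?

The boundaries 5.8u - 11.2v = -13.1 and 11.1u - 8v = -9.5 meet at (-10/487, 9031/7792), but that point violates 2.6u - 2v ≥ 20. Every candidate vertex is excluded by some other constraint, so the feasible region is empty.

infeasible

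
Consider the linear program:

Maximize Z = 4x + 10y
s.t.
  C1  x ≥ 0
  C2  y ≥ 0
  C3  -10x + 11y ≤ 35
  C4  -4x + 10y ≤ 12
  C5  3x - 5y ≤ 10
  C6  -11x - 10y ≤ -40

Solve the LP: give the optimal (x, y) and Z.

x = 16, y = 38/5, maximum Z = 140

Corner points and Z = 4x + 10y:
  (16, 38/5) → Z = 140
  (28/15, 146/75) → Z = 404/15
  (60/17, 2/17) → Z = 260/17

At the optimal vertex, -4x + 10y = 12 and 3x - 5y = 10.
Solving simultaneously gives x = 16, y = 38/5.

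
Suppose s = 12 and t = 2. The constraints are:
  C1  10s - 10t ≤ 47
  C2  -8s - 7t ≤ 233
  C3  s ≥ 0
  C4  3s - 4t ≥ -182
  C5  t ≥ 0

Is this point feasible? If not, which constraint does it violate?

Constraint C1: 10s - 10t = 100, which is not ≤ 47. All other constraints are satisfied.

not feasible — violates C1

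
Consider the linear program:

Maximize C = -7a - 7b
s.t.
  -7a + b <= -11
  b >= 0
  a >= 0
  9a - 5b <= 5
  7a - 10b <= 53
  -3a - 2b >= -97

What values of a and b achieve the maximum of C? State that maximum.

Corner points and C = -7a - 7b:
  (25/13, 32/13) → C = -399/13
  (7, 38) → C = -315
  (15, 26) → C = -287

The binding constraints are -7a + b = -11 and 9a - 5b = 5.
Solving simultaneously gives a = 25/13, b = 32/13.

a = 25/13, b = 32/13, maximum C = -399/13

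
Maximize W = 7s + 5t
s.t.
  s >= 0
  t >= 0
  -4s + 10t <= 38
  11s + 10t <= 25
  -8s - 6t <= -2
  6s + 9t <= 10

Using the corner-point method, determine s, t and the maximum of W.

Feasible corners and W = 7s + 5t:
  (0, 1/3) → W = 5/3
  (0, 10/9) → W = 50/9
  (1/4, 0) → W = 7/4
  (5/3, 0) → W = 35/3

At the optimal vertex, t = 0 and 6s + 9t = 10.
Solving simultaneously gives s = 5/3, t = 0.

s = 5/3, t = 0, maximum W = 35/3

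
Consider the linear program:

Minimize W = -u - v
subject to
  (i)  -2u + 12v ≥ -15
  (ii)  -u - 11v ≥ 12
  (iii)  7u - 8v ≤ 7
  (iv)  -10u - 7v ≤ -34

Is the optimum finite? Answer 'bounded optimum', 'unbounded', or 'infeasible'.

The boundaries -2u + 12v = -15 and 7u - 8v = 7 meet at (-9/17, -91/68), but that point violates -10u - 7v ≤ -34. Every candidate vertex is excluded by some other constraint, so the feasible region is empty.

infeasible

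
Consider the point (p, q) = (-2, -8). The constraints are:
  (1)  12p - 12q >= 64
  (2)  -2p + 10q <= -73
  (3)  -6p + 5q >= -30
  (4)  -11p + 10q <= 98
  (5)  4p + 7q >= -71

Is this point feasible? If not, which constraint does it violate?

(1): 72 ≥ 64 ✓
(2): -76 ≤ -73 ✓
(3): -28 ≥ -30 ✓
(4): -58 ≤ 98 ✓
(5): -64 ≥ -71 ✓

feasible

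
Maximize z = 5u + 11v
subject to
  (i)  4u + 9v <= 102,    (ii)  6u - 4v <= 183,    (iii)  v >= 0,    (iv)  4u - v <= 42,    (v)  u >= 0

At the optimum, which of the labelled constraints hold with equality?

(i) and (iv)

Extreme points and z = 5u + 11v:
  (12, 6) → z = 126
  (0, 34/3) → z = 374/3
  (21/2, 0) → z = 105/2
  (0, 0) → z = 0

The maximum is at (12, 6). Substituting into each constraint, equality holds for (i) and (iv); the remaining constraints have slack.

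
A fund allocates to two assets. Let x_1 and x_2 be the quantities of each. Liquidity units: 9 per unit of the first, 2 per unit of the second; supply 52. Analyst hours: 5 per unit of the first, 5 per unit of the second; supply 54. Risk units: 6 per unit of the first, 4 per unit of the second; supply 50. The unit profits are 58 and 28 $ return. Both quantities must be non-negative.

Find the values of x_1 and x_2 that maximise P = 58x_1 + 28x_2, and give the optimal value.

x_1 = 9/2, x_2 = 23/4, maximum P = 422

Corner points and P = 58x_1 + 28x_2:
  (0, 0) → P = 0
  (0, 54/5) → P = 1512/5
  (52/9, 0) → P = 3016/9
  (9/2, 23/4) → P = 422
  (17/5, 37/5) → P = 2022/5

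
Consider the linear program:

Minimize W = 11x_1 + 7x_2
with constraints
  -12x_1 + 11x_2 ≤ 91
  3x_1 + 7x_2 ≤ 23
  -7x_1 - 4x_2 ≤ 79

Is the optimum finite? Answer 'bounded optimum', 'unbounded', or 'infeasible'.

unbounded

From the feasible point (-128/39, 61/13), moving in the direction (4, -7) keeps every constraint satisfied while W decreases without bound.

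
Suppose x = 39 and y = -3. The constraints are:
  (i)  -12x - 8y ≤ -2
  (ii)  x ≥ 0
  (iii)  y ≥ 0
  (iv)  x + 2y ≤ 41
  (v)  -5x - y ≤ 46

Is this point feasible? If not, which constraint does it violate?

not feasible — violates (iii)

Constraint (iii): y = -3, which is not ≥ 0. All other constraints are satisfied.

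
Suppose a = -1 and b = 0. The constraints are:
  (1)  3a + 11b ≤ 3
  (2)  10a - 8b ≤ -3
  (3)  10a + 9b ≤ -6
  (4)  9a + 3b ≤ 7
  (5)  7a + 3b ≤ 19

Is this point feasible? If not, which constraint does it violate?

feasible

(1): -3 ≤ 3 ✓
(2): -10 ≤ -3 ✓
(3): -10 ≤ -6 ✓
(4): -9 ≤ 7 ✓
(5): -7 ≤ 19 ✓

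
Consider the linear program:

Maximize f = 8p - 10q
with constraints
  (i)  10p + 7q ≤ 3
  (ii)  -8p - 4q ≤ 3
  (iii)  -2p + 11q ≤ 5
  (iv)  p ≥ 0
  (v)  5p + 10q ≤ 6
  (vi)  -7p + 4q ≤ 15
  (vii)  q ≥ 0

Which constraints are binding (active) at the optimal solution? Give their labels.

Corner points and f = 8p - 10q:
  (0, 3/7) → f = -30/7
  (3/10, 0) → f = 12/5
  (0, 0) → f = 0

The maximum is at (3/10, 0). Substituting into each constraint, equality holds for (i) and (vii); the remaining constraints have slack.

(i) and (vii)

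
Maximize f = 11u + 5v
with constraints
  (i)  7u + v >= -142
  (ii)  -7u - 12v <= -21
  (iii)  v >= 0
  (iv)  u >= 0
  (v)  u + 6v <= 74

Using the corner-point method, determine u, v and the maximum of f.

u = 74, v = 0, maximum f = 814

Vertices and f = 11u + 5v:
  (3, 0) → f = 33
  (0, 7/4) → f = 35/4
  (74, 0) → f = 814
  (0, 37/3) → f = 185/3

At the optimal vertex, v = 0 and u + 6v = 74.
Solving simultaneously gives u = 74, v = 0.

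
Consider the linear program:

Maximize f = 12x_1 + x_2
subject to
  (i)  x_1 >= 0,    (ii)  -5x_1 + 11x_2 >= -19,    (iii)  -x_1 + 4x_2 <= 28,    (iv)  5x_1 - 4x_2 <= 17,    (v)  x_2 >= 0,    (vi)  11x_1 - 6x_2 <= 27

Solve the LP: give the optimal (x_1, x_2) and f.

Vertices and f = 12x_1 + x_2:
  (0, 7) → f = 7
  (0, 0) → f = 0
  (138/19, 335/38) → f = 3647/38
  (27/11, 0) → f = 324/11

The binding constraints are -x_1 + 4x_2 = 28 and 11x_1 - 6x_2 = 27.
Solving simultaneously gives x_1 = 138/19, x_2 = 335/38.

x_1 = 138/19, x_2 = 335/38, maximum f = 3647/38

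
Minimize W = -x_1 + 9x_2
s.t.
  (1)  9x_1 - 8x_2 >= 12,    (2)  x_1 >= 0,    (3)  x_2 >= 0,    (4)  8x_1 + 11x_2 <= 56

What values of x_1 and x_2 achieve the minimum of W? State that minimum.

x_1 = 7, x_2 = 0, minimum W = -7

Extreme points and W = -x_1 + 9x_2:
  (4/3, 0) → W = -4/3
  (580/163, 408/163) → W = 3092/163
  (7, 0) → W = -7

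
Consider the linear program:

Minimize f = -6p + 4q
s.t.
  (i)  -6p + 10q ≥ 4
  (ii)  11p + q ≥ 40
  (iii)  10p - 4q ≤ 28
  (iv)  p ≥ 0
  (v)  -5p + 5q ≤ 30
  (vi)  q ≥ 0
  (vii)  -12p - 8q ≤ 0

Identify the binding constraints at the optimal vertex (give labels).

(i) and (iii)

Feasible corners and f = -6p + 4q:
  (99/29, 71/29) → f = -310/29
  (74/19, 52/19) → f = -236/19
  (17/6, 53/6) → f = 55/3
  (26/3, 44/3) → f = 20/3

The minimum is at (74/19, 52/19). Substituting into each constraint, equality holds for (i) and (iii); the remaining constraints have slack.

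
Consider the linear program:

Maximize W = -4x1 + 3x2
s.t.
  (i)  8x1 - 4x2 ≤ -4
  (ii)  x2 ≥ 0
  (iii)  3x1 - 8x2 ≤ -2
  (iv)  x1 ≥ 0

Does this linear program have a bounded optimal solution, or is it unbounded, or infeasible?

unbounded

From the feasible point (0, 1), moving in the direction (0, 1) keeps every constraint satisfied while W increases without bound.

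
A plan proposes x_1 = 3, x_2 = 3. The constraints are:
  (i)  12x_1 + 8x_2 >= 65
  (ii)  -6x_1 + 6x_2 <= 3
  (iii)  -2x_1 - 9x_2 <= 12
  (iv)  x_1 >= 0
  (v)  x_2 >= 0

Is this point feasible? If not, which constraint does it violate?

not feasible — violates (i)

Constraint (i): 12x_1 + 8x_2 = 60, which is not ≥ 65. All other constraints are satisfied.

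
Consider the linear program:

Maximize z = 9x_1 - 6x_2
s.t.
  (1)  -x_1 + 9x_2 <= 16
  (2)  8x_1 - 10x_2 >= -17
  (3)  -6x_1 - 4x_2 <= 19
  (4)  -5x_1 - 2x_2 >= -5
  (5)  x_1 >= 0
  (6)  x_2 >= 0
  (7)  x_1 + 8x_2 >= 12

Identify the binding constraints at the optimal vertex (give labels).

(4) and (7)

Extreme points and z = 9x_1 - 6x_2:
  (7/62, 111/62) → z = -603/62
  (13/47, 85/47) → z = -393/47
  (0, 17/10) → z = -51/5
  (8/19, 55/38) → z = -93/19
  (0, 3/2) → z = -9

The maximum is at (8/19, 55/38). Substituting into each constraint, equality holds for (4) and (7); the remaining constraints have slack.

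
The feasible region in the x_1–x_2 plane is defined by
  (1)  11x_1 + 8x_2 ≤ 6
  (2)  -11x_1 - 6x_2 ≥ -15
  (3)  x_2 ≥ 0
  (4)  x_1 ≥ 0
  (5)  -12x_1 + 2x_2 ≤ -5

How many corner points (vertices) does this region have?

3

The feasible vertices (each the meet of two boundaries and inside every other half-plane) are:
  (6/11, 0)
  (26/59, 17/118)
  (5/12, 0)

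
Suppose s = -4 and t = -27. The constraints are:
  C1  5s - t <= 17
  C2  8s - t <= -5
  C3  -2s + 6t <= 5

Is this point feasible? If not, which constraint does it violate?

feasible

C1: 7 ≤ 17 ✓
C2: -5 ≤ -5 ✓
C3: -154 ≤ 5 ✓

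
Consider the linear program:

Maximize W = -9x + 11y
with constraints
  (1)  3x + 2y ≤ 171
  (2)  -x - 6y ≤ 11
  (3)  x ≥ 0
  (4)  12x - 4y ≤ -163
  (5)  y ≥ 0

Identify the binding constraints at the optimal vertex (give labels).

Feasible corners and W = -9x + 11y:
  (0, 171/2) → W = 1881/2
  (179/18, 847/12) → W = 8243/12
  (0, 163/4) → W = 1793/4

The maximum is at (0, 171/2). Substituting into each constraint, equality holds for (1) and (3); the remaining constraints have slack.

(1) and (3)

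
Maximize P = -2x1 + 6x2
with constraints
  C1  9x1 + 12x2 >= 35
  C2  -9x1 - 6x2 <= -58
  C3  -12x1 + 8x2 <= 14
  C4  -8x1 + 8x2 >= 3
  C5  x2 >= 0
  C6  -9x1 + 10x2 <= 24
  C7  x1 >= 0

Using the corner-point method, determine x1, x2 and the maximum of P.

Extreme points and P = -2x1 + 6x2:
  (223/60, 491/120) → P = 1027/60
  (109/36, 41/8) → P = 889/36
  (81/4, 165/8) → P = 333/4

x1 = 81/4, x2 = 165/8, maximum P = 333/4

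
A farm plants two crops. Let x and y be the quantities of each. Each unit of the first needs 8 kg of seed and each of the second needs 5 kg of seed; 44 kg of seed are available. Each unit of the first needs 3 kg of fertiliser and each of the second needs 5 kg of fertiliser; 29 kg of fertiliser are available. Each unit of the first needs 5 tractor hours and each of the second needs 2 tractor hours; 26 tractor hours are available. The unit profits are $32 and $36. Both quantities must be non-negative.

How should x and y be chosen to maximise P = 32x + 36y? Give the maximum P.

Feasible corners and P = 32x + 36y:
  (0, 0) → P = 0
  (0, 29/5) → P = 1044/5
  (26/5, 0) → P = 832/5
  (3, 4) → P = 240
  (14/3, 4/3) → P = 592/3

x = 3, y = 4, maximum P = 240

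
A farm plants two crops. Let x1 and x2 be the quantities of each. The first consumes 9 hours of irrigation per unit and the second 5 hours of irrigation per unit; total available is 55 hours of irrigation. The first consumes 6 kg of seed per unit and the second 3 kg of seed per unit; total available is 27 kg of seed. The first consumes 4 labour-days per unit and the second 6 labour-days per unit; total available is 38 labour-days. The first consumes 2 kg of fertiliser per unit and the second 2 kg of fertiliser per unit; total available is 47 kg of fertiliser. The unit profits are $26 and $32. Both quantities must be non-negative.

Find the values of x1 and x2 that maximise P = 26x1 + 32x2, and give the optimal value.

Corner points and P = 26x1 + 32x2:
  (0, 0) → P = 0
  (0, 19/3) → P = 608/3
  (9/2, 0) → P = 117
  (2, 5) → P = 212

The binding constraints are 6x1 + 3x2 = 27 and 4x1 + 6x2 = 38.
Solving simultaneously gives x1 = 2, x2 = 5.

x1 = 2, x2 = 5, maximum P = 212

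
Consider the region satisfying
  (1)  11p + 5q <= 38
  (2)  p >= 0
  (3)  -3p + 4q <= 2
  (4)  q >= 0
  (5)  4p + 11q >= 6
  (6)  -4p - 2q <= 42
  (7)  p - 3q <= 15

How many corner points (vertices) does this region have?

4

Pairwise boundary intersections that survive every other constraint:
  (142/59, 136/59)
  (38/11, 0)
  (2/49, 26/49)
  (3/2, 0)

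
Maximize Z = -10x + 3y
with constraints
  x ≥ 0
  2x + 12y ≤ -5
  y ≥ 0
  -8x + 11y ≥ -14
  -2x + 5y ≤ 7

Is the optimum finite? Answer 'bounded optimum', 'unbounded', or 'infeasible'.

The boundaries x = 0 and 2x + 12y = -5 meet at (0, -5/12), but that point violates y ≥ 0. Every candidate vertex is excluded by some other constraint, so the feasible region is empty.

infeasible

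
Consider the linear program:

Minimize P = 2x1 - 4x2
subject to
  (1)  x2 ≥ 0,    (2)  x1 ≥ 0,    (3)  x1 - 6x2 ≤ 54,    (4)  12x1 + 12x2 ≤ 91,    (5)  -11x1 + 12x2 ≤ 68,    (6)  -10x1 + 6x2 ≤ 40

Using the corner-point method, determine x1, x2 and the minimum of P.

Extreme points and P = 2x1 - 4x2:
  (0, 0) → P = 0
  (91/12, 0) → P = 91/6
  (0, 17/3) → P = -68/3
  (1, 79/12) → P = -73/3

x1 = 1, x2 = 79/12, minimum P = -73/3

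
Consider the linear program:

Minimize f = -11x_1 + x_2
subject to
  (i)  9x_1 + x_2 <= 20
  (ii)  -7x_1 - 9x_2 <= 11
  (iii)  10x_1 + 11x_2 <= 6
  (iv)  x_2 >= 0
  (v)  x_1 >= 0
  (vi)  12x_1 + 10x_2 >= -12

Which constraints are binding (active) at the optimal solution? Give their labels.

(iii) and (iv)

Corner points and f = -11x_1 + x_2:
  (3/5, 0) → f = -33/5
  (0, 6/11) → f = 6/11
  (0, 0) → f = 0

The minimum is at (3/5, 0). Substituting into each constraint, equality holds for (iii) and (iv); the remaining constraints have slack.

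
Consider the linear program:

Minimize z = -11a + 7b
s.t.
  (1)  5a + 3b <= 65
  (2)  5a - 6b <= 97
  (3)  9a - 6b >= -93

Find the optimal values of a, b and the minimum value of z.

a = 227/15, b = -32/9, minimum z = -8611/45

Corner points and z = -11a + 7b:
  (227/15, -32/9) → z = -8611/45
  (37/19, 350/19) → z = 2043/19
  (-95/2, -223/4) → z = 529/4

The optimum lies where 5a + 3b = 65 and 5a - 6b = 97.
Solving simultaneously gives a = 227/15, b = -32/9.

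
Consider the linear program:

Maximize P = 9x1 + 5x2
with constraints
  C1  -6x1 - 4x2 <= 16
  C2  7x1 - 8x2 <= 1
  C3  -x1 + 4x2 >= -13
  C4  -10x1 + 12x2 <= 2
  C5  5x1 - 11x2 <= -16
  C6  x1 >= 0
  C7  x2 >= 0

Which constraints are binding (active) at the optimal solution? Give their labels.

Feasible corners and P = 9x1 + 5x2:
  (7, 6) → P = 93
  (139/37, 117/37) → P = 1836/37
  (17/5, 3) → P = 228/5

The maximum is at (7, 6). Substituting into each constraint, equality holds for C2 and C4; the remaining constraints have slack.

C2 and C4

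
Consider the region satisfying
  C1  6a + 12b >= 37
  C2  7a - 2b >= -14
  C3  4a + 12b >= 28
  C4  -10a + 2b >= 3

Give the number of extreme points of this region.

3

Intersecting each pair of boundary lines and keeping only the points that satisfy every inequality leaves:
  (-47/48, 343/96)
  (19/66, 97/33)
  (11/3, 119/6)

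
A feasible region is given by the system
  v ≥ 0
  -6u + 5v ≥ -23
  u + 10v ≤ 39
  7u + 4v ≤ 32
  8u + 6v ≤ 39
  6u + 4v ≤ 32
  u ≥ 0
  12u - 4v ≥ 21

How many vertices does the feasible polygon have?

5

Of the 28 pairwise boundary intersections, those satisfying every inequality are:
  (23/6, 0)
  (7/4, 0)
  (252/59, 31/59)
  (18/5, 17/10)
  (141/52, 75/26)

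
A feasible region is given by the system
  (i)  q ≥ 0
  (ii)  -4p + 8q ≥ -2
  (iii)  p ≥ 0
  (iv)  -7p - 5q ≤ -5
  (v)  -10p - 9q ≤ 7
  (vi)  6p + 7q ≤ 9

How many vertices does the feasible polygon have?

Intersecting each pair of boundary lines and keeping only the points that satisfy every inequality leaves:
  (25/38, 3/38)
  (43/38, 6/19)
  (0, 1)
  (0, 9/7)

4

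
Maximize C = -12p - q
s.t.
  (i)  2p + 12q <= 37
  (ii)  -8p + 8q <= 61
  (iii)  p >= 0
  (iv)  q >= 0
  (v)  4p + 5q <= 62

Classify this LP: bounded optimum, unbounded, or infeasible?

Extreme points and C = -12p - q:
  (0, 37/12) → C = -37/12
  (559/38, 12/19) → C = -3366/19
  (0, 0) → C = 0
  (31/2, 0) → C = -186
The feasible region has finitely many vertices and no improving ray; the maximum is 0 at (0, 0).

bounded optimum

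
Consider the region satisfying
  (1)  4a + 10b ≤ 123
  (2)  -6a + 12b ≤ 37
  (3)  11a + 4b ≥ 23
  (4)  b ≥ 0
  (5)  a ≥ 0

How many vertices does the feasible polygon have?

Pairwise boundary intersections that survive every other constraint:
  (553/54, 443/54)
  (123/4, 0)
  (32/39, 545/156)
  (23/11, 0)

4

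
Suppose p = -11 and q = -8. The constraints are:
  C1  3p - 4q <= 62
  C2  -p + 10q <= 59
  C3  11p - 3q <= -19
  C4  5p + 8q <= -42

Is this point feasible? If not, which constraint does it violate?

C1: -1 ≤ 62 ✓
C2: -69 ≤ 59 ✓
C3: -97 ≤ -19 ✓
C4: -119 ≤ -42 ✓

feasible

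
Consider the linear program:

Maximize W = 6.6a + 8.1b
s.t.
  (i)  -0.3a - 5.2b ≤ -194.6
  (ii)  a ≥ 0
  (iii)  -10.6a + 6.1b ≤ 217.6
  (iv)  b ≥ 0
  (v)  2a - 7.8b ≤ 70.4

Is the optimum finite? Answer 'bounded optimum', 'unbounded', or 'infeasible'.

From the feasible point (5554/5695, 212804/5695), moving in the direction (6.1, 10.6) keeps every constraint satisfied while W increases without bound.

unbounded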